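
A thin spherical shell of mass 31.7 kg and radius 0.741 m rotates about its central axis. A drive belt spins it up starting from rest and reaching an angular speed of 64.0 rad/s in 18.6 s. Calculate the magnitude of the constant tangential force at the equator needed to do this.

I = (2/3)MR² = (2/3)(31.7)(0.741)² = 11.60 kg·m².
α = Δω/Δt = (64.0 − 0)/18.6 = 3.441 rad/s².
The required torque is τ = Iα = (11.60)(3.441) = 39.93 N·m.
A tangential force at the equator gives τ = FR, so F = τ/R = 39.93/0.741 = 53.88 N.

F ≈ 53.9 N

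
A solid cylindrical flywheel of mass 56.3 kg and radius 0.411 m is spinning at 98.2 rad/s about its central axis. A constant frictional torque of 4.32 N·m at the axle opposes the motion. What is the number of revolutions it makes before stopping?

I = ½MR² = (1/2)(56.3)(0.411)² = 4.755 kg·m².
The net torque has magnitude 4.32 N·m, opposing ω.
|α| = τ/I = 4.320/4.755 = 0.9085 rad/s² (deceleration).
ω² = ω₀² − 2|α|θ with ω = 0 ⇒ θ = ω₀²/(2|α|) = 5307 rad = 844.7 rev.

≈ 845 revolutions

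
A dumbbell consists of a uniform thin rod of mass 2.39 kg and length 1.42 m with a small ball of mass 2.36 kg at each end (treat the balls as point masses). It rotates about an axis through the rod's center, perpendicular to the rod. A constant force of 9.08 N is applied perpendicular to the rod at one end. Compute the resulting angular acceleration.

α ≈ 2.32 rad/s²

I_rod = (1/12)ML² = (1/12)(2.39)(1.42)² = 0.4016 kg·m².
I_balls = 2·m·(L/2)² = 2(2.36)(0.7100)² = 2.379 kg·m².
Total I = 2.781 kg·m².
τ = F·(L/2) = (9.08)(0.710) = 6.447 N·m.
α = τ/I = 6.447/2.781 = 2.318 rad/s².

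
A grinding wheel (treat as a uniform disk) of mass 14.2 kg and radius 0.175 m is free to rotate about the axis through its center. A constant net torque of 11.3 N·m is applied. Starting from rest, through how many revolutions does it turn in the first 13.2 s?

I = ½MR² = (1/2)(14.2)(0.175)² = 0.2174 kg·m².
α = τ/I = 11.3/0.2174 = 51.97 rad/s².
θ = ½αt² = ½(51.97)(13.2)² = 4528 rad.
Revolutions = θ/(2π) = 720.6.

≈ 721 revolutions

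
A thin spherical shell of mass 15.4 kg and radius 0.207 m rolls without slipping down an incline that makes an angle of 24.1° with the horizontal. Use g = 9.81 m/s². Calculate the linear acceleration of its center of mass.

a ≈ 2.40 m/s²

Translation along the incline: Mg sinθ − f = Ma.
Rotation about the center: fR = Iα with I = (2/3)MR². No-slip gives a = αR, so f = (I/R²)a = (2/3)M a.
Substituting: Mg sinθ = (1 + 0.6667)Ma, so a = g sinθ/(1 + 0.6667) = (9.81) sin 24.1° / 1.667 = 2.403 m/s².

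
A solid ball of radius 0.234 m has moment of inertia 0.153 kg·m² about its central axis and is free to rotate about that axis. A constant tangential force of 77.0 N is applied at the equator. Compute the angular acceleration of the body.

τ = F R = (77.0)(0.234) = 18.02 N·m.
Newton's second law for rotation, τ = Iα, gives α = τ/I = 18.02/0.1530 = 117.8 rad/s².

α ≈ 118 rad/s²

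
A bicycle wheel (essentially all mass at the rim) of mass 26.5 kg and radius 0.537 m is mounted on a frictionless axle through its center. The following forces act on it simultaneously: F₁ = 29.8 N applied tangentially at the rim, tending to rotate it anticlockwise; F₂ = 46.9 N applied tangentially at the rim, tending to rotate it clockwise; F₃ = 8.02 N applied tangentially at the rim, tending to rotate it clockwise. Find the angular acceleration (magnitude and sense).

α ≈ 1.77 rad/s², clockwise

I = MR² = (26.5)(0.537)² = 7.642 kg·m².
Taking anticlockwise as positive: τ₁ = +(29.8)(0.537) = +16.00 N·m; τ₂ = −(46.9)(0.537) = −25.19 N·m; τ₃ = −(8.02)(0.537) = −4.307 N·m.
Net torque τ = -13.49 N·m.
α = τ/I = -13.49/7.642 = -1.765 rad/s².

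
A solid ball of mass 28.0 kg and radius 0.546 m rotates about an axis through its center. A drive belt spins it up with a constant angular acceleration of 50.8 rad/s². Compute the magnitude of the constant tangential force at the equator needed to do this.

I = (2/5)MR² = (2/5)(28.0)(0.546)² = 3.339 kg·m².
The required torque is τ = Iα = (3.339)(50.80) = 169.6 N·m.
A tangential force at the equator gives τ = FR, so F = τ/R = 169.6/0.546 = 310.7 N.

F ≈ 311 N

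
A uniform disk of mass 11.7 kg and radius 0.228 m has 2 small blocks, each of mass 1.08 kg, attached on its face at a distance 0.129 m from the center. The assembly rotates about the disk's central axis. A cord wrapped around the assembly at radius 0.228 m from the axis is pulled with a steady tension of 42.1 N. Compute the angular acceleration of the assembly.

I_disk = ½MR² = ½(11.7)(0.228)² = 0.3041 kg·m².
I_blocks = 2·m·r² = 2(1.08)(0.129)² = 0.03594 kg·m².
Total I = 0.3401 kg·m².
τ = F r = (42.1)(0.228) = 9.599 N·m.
α = τ/I = 9.599/0.3401 = 28.23 rad/s².

α ≈ 28.2 rad/s²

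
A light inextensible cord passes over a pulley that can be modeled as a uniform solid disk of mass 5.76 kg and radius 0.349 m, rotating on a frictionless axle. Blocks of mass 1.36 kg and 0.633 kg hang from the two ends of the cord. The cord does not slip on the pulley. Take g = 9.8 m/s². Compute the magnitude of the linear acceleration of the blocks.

I = ½MR² = (1/2)(5.76)(0.349)² = 0.3508 kg·m².
Heavier block: m₁g − T₁ = m₁a. Lighter block: T₂ − m₂g = m₂a.
Pulley: (T₁ − T₂)R = Iα = I(a/R), so T₁ − T₂ = (I/R²)a = (1/2)M_p a = 2.880·a.
Adding the three: (m₁ − m₂)g = (m₁ + m₂ + 2.880)a, so a = (1.36 − 0.633)(9.8)/(1.36 + 0.633 + 2.880) = 1.462 m/s².

a ≈ 1.46 m/s²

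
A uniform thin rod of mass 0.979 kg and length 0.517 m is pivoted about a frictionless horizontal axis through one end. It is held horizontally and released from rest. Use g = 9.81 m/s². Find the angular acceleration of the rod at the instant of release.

α ≈ 28.5 rad/s²

About the pivot, I = (1/3)ML² = (1/3)(0.979)(0.517)² = 0.08723 kg·m².
The weight acts at the center, a distance L/2 = 0.2585 m from the pivot; τ = Mg(L/2) = 2.483 N·m.
α = τ/I = 2.483/0.08723 = 28.46 rad/s².
(Equivalently α = (3g/(2L)) = 28.46 rad/s².)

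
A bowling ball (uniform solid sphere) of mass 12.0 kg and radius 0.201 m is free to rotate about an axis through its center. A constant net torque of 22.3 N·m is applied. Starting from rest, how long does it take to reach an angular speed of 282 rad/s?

I = (2/5)MR² = (2/5)(12.0)(0.201)² = 0.1939 kg·m².
α = τ/I = 22.3/0.1939 = 115.0 rad/s².
ω = αt ⇒ t = ω/α = 282/115.0 = 2.452 s.

t ≈ 2.45 s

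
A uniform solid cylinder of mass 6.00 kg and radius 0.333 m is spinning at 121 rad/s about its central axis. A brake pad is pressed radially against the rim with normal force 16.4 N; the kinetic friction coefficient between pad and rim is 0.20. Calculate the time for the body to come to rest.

I = ½MR² = (1/2)(6.00)(0.333)² = 0.3327 kg·m².
Friction force f = μN = (0.20)(16.4) = 3.280 N at the rim; torque magnitude τ = fR = 1.092 N·m, opposing ω.
|α| = τ/I = 1.092/0.3327 = 3.283 rad/s² (deceleration).
0 = ω₀ − |α|t ⇒ t = ω₀/|α| = 121/3.283 = 36.85 s.

t ≈ 36.9 s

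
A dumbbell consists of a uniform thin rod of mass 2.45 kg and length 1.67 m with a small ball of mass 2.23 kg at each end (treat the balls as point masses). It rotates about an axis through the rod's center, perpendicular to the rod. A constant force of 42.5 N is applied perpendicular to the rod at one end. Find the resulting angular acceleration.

I_rod = (1/12)ML² = (1/12)(2.45)(1.67)² = 0.5694 kg·m².
I_balls = 2·m·(L/2)² = 2(2.23)(0.8350)² = 3.110 kg·m².
Total I = 3.679 kg·m².
τ = F·(L/2) = (42.5)(0.835) = 35.49 N·m.
α = τ/I = 35.49/3.679 = 9.646 rad/s².

α ≈ 9.65 rad/s²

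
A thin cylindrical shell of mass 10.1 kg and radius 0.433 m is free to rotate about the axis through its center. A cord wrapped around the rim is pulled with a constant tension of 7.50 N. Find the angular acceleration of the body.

I = MR² = (10.1)(0.433)² = 1.894 kg·m².
τ = F R = (7.50)(0.433) = 3.248 N·m.
Newton's second law for rotation, τ = Iα, gives α = τ/I = 3.248/1.894 = 1.715 rad/s².

α ≈ 1.71 rad/s²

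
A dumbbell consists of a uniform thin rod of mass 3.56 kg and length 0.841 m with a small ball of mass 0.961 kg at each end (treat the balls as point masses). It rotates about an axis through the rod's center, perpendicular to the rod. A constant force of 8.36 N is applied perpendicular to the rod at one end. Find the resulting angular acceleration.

α ≈ 6.40 rad/s²

I_rod = (1/12)ML² = (1/12)(3.56)(0.841)² = 0.2098 kg·m².
I_balls = 2·m·(L/2)² = 2(0.961)(0.4205)² = 0.3398 kg·m².
Total I = 0.5497 kg·m².
τ = F·(L/2) = (8.36)(0.420) = 3.515 N·m.
α = τ/I = 3.515/0.5497 = 6.395 rad/s².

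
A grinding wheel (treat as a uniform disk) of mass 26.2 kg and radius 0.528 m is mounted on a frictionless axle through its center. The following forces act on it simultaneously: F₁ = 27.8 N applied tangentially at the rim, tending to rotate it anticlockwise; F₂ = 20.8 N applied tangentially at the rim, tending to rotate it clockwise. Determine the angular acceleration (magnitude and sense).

α ≈ 1.01 rad/s², anticlockwise

I = ½MR² = (1/2)(26.2)(0.528)² = 3.652 kg·m².
Taking anticlockwise as positive: τ₁ = +(27.8)(0.528) = +14.68 N·m; τ₂ = −(20.8)(0.528) = −10.98 N·m.
Net torque τ = 3.696 N·m.
α = τ/I = 3.696/3.652 = 1.012 rad/s².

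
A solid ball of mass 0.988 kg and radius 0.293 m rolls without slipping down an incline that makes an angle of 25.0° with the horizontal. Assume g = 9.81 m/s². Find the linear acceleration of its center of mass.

Translation along the incline: Mg sinθ − f = Ma.
Rotation about the center: fR = Iα with I = (2/5)MR². No-slip gives a = αR, so f = (I/R²)a = (2/5)M a.
Substituting: Mg sinθ = (1 + 0.4000)Ma, so a = g sinθ/(1 + 0.4000) = (9.81) sin 25.0° / 1.400 = 2.961 m/s².

a ≈ 2.96 m/s²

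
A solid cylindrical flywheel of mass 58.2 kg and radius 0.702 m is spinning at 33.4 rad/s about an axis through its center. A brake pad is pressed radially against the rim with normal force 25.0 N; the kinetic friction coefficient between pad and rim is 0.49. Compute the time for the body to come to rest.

t ≈ 55.7 s

I = ½MR² = (1/2)(58.2)(0.702)² = 14.34 kg·m².
Friction force f = μN = (0.49)(25.0) = 12.25 N at the rim; torque magnitude τ = fR = 8.599 N·m, opposing ω.
|α| = τ/I = 8.599/14.34 = 0.5997 rad/s² (deceleration).
0 = ω₀ − |α|t ⇒ t = ω₀/|α| = 33.4/0.5997 = 55.70 s.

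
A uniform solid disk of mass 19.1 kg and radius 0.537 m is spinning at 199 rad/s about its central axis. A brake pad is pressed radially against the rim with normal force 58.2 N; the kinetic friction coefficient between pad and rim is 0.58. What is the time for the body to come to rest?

t ≈ 30.2 s

I = ½MR² = (1/2)(19.1)(0.537)² = 2.754 kg·m².
Friction force f = μN = (0.58)(58.2) = 33.76 N at the rim; torque magnitude τ = fR = 18.13 N·m, opposing ω.
|α| = τ/I = 18.13/2.754 = 6.582 rad/s² (deceleration).
0 = ω₀ − |α|t ⇒ t = ω₀/|α| = 199/6.582 = 30.23 s.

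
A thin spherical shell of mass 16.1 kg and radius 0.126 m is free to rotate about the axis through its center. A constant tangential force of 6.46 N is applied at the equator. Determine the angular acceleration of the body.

I = (2/3)MR² = (2/3)(16.1)(0.126)² = 0.1704 kg·m².
τ = F R = (6.46)(0.126) = 0.8140 N·m.
From τ = Iα: α = 0.8140/0.1704 = 4.777 rad/s².

α ≈ 4.78 rad/s²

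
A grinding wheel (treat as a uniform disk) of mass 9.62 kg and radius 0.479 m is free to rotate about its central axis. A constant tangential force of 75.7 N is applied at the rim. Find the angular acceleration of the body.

α ≈ 32.9 rad/s²

I = ½MR² = (1/2)(9.62)(0.479)² = 1.104 kg·m².
τ = F R = (75.7)(0.479) = 36.26 N·m.
From τ = Iα: α = 36.26/1.104 = 32.86 rad/s².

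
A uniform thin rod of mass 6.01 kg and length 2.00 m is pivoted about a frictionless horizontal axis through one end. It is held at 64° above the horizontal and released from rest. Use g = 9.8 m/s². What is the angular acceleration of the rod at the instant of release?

α ≈ 3.22 rad/s²

About the pivot, I = (1/3)ML² = (1/3)(6.01)(2.00)² = 8.013 kg·m².
The weight acts at the center, a distance L/2 = 1.000 m from the pivot; τ = Mg(L/2) cos 64° = 25.82 N·m.
α = τ/I = 25.82/8.013 = 3.222 rad/s².
(Equivalently α = (3g/(2L)) cos 64° = 3.222 rad/s².)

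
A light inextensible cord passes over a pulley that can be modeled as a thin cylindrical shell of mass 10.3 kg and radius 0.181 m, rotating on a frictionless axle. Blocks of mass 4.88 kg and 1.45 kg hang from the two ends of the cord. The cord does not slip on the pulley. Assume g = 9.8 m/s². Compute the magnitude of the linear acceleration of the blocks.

a ≈ 2.02 m/s²

I = MR² = (10.3)(0.181)² = 0.3374 kg·m².
Heavier block: m₁g − T₁ = m₁a. Lighter block: T₂ − m₂g = m₂a.
Pulley: (T₁ − T₂)R = Iα = I(a/R), so T₁ − T₂ = (I/R²)a = 1·M_p a = 10.30·a.
Adding the three: (m₁ − m₂)g = (m₁ + m₂ + 10.30)a, so a = (4.88 − 1.45)(9.8)/(4.88 + 1.45 + 10.30) = 2.021 m/s².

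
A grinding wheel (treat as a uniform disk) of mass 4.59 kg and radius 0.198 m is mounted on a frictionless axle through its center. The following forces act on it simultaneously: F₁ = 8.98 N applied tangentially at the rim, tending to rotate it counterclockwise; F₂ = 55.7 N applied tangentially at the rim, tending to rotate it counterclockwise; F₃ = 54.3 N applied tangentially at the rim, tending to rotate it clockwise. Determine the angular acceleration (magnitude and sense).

α ≈ 22.8 rad/s², counterclockwise

I = ½MR² = (1/2)(4.59)(0.198)² = 0.08997 kg·m².
Taking counterclockwise as positive: τ₁ = +(8.98)(0.198) = +1.778 N·m; τ₂ = +(55.7)(0.198) = +11.03 N·m; τ₃ = −(54.3)(0.198) = −10.75 N·m.
Net torque τ = 2.055 N·m.
α = τ/I = 2.055/0.08997 = 22.84 rad/s².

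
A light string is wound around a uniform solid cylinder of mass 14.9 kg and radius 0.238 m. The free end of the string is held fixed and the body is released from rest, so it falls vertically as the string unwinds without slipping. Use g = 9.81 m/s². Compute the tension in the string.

Translation: Mg − T = Ma. Rotation about the center: TR = Iα with I = ½MR².
With a = αR: T = (I/R²)a = (1/2)M a, so Mg = (1 + 0.5000)Ma.
a = g/(1 + 0.5000) = 9.81/1.500 = 6.540 m/s².
T = 0.5000·M·a = (0.5000)(14.9)(6.540) = 48.72 N.

T ≈ 48.7 N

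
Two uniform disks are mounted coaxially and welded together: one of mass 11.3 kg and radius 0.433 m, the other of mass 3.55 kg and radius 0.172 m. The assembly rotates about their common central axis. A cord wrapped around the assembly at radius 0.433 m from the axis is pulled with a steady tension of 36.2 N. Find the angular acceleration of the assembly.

α ≈ 14.1 rad/s²

I = ½M₁R₁² + ½M₂R₂² = ½(11.3)(0.433)² + ½(3.55)(0.172)² = 1.112 kg·m².
τ = F r = (36.2)(0.433) = 15.67 N·m.
α = τ/I = 15.67/1.112 = 14.10 rad/s².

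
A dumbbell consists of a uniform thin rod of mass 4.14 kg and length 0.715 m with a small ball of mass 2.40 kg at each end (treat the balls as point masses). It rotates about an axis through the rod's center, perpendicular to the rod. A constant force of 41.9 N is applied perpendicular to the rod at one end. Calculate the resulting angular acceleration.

I_rod = (1/12)ML² = (1/12)(4.14)(0.715)² = 0.1764 kg·m².
I_balls = 2·m·(L/2)² = 2(2.40)(0.3575)² = 0.6135 kg·m².
Total I = 0.7898 kg·m².
τ = F·(L/2) = (41.9)(0.357) = 14.98 N·m.
α = τ/I = 14.98/0.7898 = 18.96 rad/s².

α ≈ 19.0 rad/s²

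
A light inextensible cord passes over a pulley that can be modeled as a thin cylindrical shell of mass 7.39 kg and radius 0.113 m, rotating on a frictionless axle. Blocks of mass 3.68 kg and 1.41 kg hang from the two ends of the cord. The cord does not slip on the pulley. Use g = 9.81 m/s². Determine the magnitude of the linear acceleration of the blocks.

a ≈ 1.78 m/s²

I = MR² = (7.39)(0.113)² = 0.09436 kg·m².
Heavier block: m₁g − T₁ = m₁a. Lighter block: T₂ − m₂g = m₂a.
Pulley: (T₁ − T₂)R = Iα = I(a/R), so T₁ − T₂ = (I/R²)a = 1·M_p a = 7.390·a.
Adding the three: (m₁ − m₂)g = (m₁ + m₂ + 7.390)a, so a = (3.68 − 1.41)(9.81)/(3.68 + 1.41 + 7.390) = 1.784 m/s².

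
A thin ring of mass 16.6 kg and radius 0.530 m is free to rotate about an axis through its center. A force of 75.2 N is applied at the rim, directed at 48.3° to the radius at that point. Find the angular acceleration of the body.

α ≈ 6.38 rad/s²

I = MR² = (16.6)(0.530)² = 4.663 kg·m².
Only the tangential component produces torque: τ = F R sinθ = (75.2)(0.530) sin 48.3° = 29.76 N·m.
From τ = Iα: α = 29.76/4.663 = 6.382 rad/s².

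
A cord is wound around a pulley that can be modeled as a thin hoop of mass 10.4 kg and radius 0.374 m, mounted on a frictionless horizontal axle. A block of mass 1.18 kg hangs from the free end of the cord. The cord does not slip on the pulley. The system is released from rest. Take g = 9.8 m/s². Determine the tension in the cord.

T ≈ 10.4 N

I = MR² = (10.4)(0.374)² = 1.455 kg·m².
Block: mg − T = ma. Pulley: TR = Iα. No-slip: a = αR, so T = (I/R²)a = 10.40·a.
Then mg = (m + 10.40)a, so a = (1.18)(9.8)/(1.18 + 10.40) = 0.9986 m/s².
T = 10.40·a = 10.39 N.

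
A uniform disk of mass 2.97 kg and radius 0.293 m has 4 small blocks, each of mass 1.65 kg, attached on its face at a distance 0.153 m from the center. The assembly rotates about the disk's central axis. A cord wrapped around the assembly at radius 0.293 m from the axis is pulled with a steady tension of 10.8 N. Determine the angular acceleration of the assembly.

I_disk = ½MR² = ½(2.97)(0.293)² = 0.1275 kg·m².
I_blocks = 4·m·r² = 4(1.65)(0.153)² = 0.1545 kg·m².
Total I = 0.2820 kg·m².
τ = F r = (10.8)(0.293) = 3.164 N·m.
α = τ/I = 3.164/0.2820 = 11.22 rad/s².

α ≈ 11.2 rad/s²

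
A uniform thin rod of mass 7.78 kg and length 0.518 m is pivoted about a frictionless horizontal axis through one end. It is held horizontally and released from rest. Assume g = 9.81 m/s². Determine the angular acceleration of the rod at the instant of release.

About the pivot, I = (1/3)ML² = (1/3)(7.78)(0.518)² = 0.6959 kg·m².
The weight acts at the center, a distance L/2 = 0.2590 m from the pivot; τ = Mg(L/2) = 19.77 N·m.
α = τ/I = 19.77/0.6959 = 28.41 rad/s².
(Equivalently α = (3g/(2L)) = 28.41 rad/s².)

α ≈ 28.4 rad/s²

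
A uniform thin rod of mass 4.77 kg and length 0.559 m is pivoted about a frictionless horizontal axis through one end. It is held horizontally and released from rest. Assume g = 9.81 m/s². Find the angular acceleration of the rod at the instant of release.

About the pivot, I = (1/3)ML² = (1/3)(4.77)(0.559)² = 0.4968 kg·m².
The weight acts at the center, a distance L/2 = 0.2795 m from the pivot; τ = Mg(L/2) = 13.08 N·m.
α = τ/I = 13.08/0.4968 = 26.32 rad/s².

α ≈ 26.3 rad/s²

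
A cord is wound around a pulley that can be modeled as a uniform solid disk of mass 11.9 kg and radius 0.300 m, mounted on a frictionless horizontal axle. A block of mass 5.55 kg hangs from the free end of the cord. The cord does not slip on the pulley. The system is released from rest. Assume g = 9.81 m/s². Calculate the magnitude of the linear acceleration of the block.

I = ½MR² = (1/2)(11.9)(0.300)² = 0.5355 kg·m².
Block: mg − T = ma. Pulley: TR = Iα. No-slip: a = αR, so T = (I/R²)a = 5.950·a.
Then mg = (m + 5.950)a, so a = (5.55)(9.81)/(5.55 + 5.950) = 4.734 m/s².

a ≈ 4.73 m/s²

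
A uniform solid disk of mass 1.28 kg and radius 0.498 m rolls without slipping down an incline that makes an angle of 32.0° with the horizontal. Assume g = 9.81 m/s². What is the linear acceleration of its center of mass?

Translation along the incline: Mg sinθ − f = Ma.
Rotation about the center: fR = Iα with I = ½MR². No-slip gives a = αR, so f = (I/R²)a = (1/2)M a.
Substituting: Mg sinθ = (1 + 0.5000)Ma, so a = g sinθ/(1 + 0.5000) = (9.81) sin 32.0° / 1.500 = 3.466 m/s².

a ≈ 3.47 m/s²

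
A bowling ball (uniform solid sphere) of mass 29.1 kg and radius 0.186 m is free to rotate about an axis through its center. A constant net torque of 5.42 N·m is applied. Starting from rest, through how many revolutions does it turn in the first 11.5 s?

I = (2/5)MR² = (2/5)(29.1)(0.186)² = 0.4027 kg·m².
α = τ/I = 5.42/0.4027 = 13.46 rad/s².
θ = ½αt² = ½(13.46)(11.5)² = 890.0 rad.
Revolutions = θ/(2π) = 141.6.

≈ 142 revolutions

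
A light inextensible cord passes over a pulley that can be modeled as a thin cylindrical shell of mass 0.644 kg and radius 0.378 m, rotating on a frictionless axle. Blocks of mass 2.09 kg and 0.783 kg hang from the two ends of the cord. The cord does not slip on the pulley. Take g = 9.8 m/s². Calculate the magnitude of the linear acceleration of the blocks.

a ≈ 3.64 m/s²

I = MR² = (0.644)(0.378)² = 0.09202 kg·m².
Heavier block: m₁g − T₁ = m₁a. Lighter block: T₂ − m₂g = m₂a.
Pulley: (T₁ − T₂)R = Iα = I(a/R), so T₁ − T₂ = (I/R²)a = 1·M_p a = 0.6440·a.
Adding the three: (m₁ − m₂)g = (m₁ + m₂ + 0.6440)a, so a = (2.09 − 0.783)(9.8)/(2.09 + 0.783 + 0.6440) = 3.642 m/s².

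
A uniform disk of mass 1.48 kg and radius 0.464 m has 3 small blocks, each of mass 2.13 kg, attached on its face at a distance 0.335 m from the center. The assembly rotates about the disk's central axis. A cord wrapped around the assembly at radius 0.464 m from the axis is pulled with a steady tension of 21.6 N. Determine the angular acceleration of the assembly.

I_disk = ½MR² = ½(1.48)(0.464)² = 0.1593 kg·m².
I_blocks = 3·m·r² = 3(2.13)(0.335)² = 0.7171 kg·m².
Total I = 0.8764 kg·m².
τ = F r = (21.6)(0.464) = 10.02 N·m.
α = τ/I = 10.02/0.8764 = 11.44 rad/s².

α ≈ 11.4 rad/s²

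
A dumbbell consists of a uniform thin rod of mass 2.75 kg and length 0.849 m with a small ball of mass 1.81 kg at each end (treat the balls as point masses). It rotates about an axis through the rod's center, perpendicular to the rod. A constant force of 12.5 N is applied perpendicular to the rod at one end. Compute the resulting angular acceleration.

α ≈ 6.49 rad/s²

I_rod = (1/12)ML² = (1/12)(2.75)(0.849)² = 0.1652 kg·m².
I_balls = 2·m·(L/2)² = 2(1.81)(0.4245)² = 0.6523 kg·m².
Total I = 0.8175 kg·m².
τ = F·(L/2) = (12.5)(0.424) = 5.306 N·m.
α = τ/I = 5.306/0.8175 = 6.491 rad/s².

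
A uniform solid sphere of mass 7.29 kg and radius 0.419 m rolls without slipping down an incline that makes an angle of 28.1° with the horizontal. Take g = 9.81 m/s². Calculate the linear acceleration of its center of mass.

a ≈ 3.30 m/s²

Translation along the incline: Mg sinθ − f = Ma.
Rotation about the center: fR = Iα with I = (2/5)MR². No-slip gives a = αR, so f = (I/R²)a = (2/5)M a.
Substituting: Mg sinθ = (1 + 0.4000)Ma, so a = g sinθ/(1 + 0.4000) = (9.81) sin 28.1° / 1.400 = 3.300 m/s².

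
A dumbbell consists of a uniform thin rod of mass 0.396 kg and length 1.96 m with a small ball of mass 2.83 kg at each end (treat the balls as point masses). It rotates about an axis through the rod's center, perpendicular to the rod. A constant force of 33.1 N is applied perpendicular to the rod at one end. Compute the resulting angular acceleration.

α ≈ 5.83 rad/s²

I_rod = (1/12)ML² = (1/12)(0.396)(1.96)² = 0.1268 kg·m².
I_balls = 2·m·(L/2)² = 2(2.83)(0.9800)² = 5.436 kg·m².
Total I = 5.563 kg·m².
τ = F·(L/2) = (33.1)(0.980) = 32.44 N·m.
α = τ/I = 32.44/5.563 = 5.831 rad/s².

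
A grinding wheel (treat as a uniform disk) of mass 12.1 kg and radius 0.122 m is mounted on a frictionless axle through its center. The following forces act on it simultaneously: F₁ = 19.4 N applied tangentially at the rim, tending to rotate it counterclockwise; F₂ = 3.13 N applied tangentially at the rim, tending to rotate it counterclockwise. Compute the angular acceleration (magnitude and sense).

α ≈ 30.5 rad/s², counterclockwise

I = ½MR² = (1/2)(12.1)(0.122)² = 0.09005 kg·m².
Taking counterclockwise as positive: τ₁ = +(19.4)(0.122) = +2.367 N·m; τ₂ = +(3.13)(0.122) = +0.3819 N·m.
Net torque τ = 2.749 N·m.
α = τ/I = 2.749/0.09005 = 30.52 rad/s².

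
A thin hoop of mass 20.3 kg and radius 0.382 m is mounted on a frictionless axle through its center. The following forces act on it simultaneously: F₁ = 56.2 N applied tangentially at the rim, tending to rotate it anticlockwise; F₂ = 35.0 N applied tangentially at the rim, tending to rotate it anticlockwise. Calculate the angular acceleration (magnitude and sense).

α ≈ 11.8 rad/s², anticlockwise

I = MR² = (20.3)(0.382)² = 2.962 kg·m².
Taking anticlockwise as positive: τ₁ = +(56.2)(0.382) = +21.47 N·m; τ₂ = +(35.0)(0.382) = +13.37 N·m.
Net torque τ = 34.84 N·m.
α = τ/I = 34.84/2.962 = 11.76 rad/s².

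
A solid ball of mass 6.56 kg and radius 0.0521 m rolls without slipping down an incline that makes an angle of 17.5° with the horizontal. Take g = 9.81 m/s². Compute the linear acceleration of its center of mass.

a ≈ 2.11 m/s²

Translation along the incline: Mg sinθ − f = Ma.
Rotation about the center: fR = Iα with I = (2/5)MR². No-slip gives a = αR, so f = (I/R²)a = (2/5)M a.
Substituting: Mg sinθ = (1 + 0.4000)Ma, so a = g sinθ/(1 + 0.4000) = (9.81) sin 17.5° / 1.400 = 2.107 m/s².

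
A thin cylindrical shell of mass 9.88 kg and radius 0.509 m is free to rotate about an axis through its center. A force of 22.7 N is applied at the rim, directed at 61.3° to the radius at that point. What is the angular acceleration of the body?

I = MR² = (9.88)(0.509)² = 2.560 kg·m².
Only the tangential component produces torque: τ = F R sinθ = (22.7)(0.509) sin 61.3° = 10.13 N·m.
From τ = Iα: α = 10.13/2.560 = 3.959 rad/s².

α ≈ 3.96 rad/s²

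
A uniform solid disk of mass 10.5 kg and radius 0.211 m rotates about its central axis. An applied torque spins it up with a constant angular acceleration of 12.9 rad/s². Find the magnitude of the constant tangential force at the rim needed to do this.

F ≈ 14.3 N

I = ½MR² = (1/2)(10.5)(0.211)² = 0.2337 kg·m².
The required torque is τ = Iα = (0.2337)(12.90) = 3.015 N·m.
A tangential force at the rim gives τ = FR, so F = τ/R = 3.015/0.211 = 14.29 N.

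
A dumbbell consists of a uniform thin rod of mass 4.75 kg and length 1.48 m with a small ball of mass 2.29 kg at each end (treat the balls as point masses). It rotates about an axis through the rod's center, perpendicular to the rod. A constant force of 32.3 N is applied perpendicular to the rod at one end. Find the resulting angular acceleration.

α ≈ 7.08 rad/s²

I_rod = (1/12)ML² = (1/12)(4.75)(1.48)² = 0.8670 kg·m².
I_balls = 2·m·(L/2)² = 2(2.29)(0.7400)² = 2.508 kg·m².
Total I = 3.375 kg·m².
τ = F·(L/2) = (32.3)(0.740) = 23.90 N·m.
α = τ/I = 23.90/3.375 = 7.082 rad/s².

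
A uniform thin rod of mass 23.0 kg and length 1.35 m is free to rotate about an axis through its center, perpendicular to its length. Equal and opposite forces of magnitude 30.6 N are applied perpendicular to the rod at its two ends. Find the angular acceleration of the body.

I = (1/12)ML² = (1/12)(23.0)(1.35)² = 3.493 kg·m².
The couple gives τ = F·(L/2) + F·(L/2) = F L = (30.6)(1.35) = 41.31 N·m.
Newton's second law for rotation, τ = Iα, gives α = τ/I = 41.31/3.493 = 11.83 rad/s².

α ≈ 11.8 rad/s²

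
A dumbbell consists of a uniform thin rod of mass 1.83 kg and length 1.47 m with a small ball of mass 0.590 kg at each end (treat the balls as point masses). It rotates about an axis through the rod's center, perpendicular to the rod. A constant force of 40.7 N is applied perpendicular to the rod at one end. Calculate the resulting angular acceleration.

α ≈ 30.9 rad/s²

I_rod = (1/12)ML² = (1/12)(1.83)(1.47)² = 0.3295 kg·m².
I_balls = 2·m·(L/2)² = 2(0.590)(0.7350)² = 0.6375 kg·m².
Total I = 0.9670 kg·m².
τ = F·(L/2) = (40.7)(0.735) = 29.91 N·m.
α = τ/I = 29.91/0.9670 = 30.94 rad/s².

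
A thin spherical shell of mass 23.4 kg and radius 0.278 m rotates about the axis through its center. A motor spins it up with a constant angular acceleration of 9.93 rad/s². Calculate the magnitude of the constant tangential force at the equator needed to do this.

I = (2/3)MR² = (2/3)(23.4)(0.278)² = 1.206 kg·m².
The required torque is τ = Iα = (1.206)(9.930) = 11.97 N·m.
A tangential force at the equator gives τ = FR, so F = τ/R = 11.97/0.278 = 43.06 N.

F ≈ 43.1 N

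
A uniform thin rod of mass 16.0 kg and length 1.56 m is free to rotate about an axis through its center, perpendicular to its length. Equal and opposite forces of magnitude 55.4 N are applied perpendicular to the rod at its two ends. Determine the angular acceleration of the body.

I = (1/12)ML² = (1/12)(16.0)(1.56)² = 3.245 kg·m².
The couple gives τ = F·(L/2) + F·(L/2) = F L = (55.4)(1.56) = 86.42 N·m.
From τ = Iα: α = 86.42/3.245 = 26.63 rad/s².

α ≈ 26.6 rad/s²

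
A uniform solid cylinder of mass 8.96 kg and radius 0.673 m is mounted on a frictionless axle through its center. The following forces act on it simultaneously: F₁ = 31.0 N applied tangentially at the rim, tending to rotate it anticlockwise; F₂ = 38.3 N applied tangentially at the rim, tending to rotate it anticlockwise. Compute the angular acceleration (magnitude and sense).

I = ½MR² = (1/2)(8.96)(0.673)² = 2.029 kg·m².
Taking anticlockwise as positive: τ₁ = +(31.0)(0.673) = +20.86 N·m; τ₂ = +(38.3)(0.673) = +25.78 N·m.
Net torque τ = 46.64 N·m.
α = τ/I = 46.64/2.029 = 22.98 rad/s².

α ≈ 23.0 rad/s², anticlockwise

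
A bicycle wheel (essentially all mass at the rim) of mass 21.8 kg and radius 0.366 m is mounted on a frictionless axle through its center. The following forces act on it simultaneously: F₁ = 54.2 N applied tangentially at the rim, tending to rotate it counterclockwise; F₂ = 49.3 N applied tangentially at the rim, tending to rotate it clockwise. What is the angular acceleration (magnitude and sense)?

α ≈ 0.614 rad/s², counterclockwise

I = MR² = (21.8)(0.366)² = 2.920 kg·m².
Taking counterclockwise as positive: τ₁ = +(54.2)(0.366) = +19.84 N·m; τ₂ = −(49.3)(0.366) = −18.04 N·m.
Net torque τ = 1.793 N·m.
α = τ/I = 1.793/2.920 = 0.6141 rad/s².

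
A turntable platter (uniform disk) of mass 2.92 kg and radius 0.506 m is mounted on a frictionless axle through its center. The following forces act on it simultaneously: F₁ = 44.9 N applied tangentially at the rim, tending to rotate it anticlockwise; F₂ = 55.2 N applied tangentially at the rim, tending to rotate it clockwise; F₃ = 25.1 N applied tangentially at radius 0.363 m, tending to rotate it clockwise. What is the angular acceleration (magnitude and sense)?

α ≈ 38.3 rad/s², clockwise

I = ½MR² = (1/2)(2.92)(0.506)² = 0.3738 kg·m².
Taking anticlockwise as positive: τ₁ = +(44.9)(0.506) = +22.72 N·m; τ₂ = −(55.2)(0.506) = −27.93 N·m; τ₃ = −(25.1)(0.363) = −9.111 N·m.
Net torque τ = -14.32 N·m.
α = τ/I = -14.32/0.3738 = -38.32 rad/s².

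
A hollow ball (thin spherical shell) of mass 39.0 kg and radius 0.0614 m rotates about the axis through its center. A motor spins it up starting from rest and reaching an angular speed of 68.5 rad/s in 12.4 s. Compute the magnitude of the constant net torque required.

τ ≈ 0.541 N·m

I = (2/3)MR² = (2/3)(39.0)(0.0614)² = 0.09802 kg·m².
α = Δω/Δt = (68.5 − 0)/12.4 = 5.524 rad/s².
τ = Iα = (0.09802)(5.524) = 0.5415 N·m.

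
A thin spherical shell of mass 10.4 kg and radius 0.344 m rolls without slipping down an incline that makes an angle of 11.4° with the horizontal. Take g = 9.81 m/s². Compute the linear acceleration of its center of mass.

a ≈ 1.16 m/s²

Translation along the incline: Mg sinθ − f = Ma.
Rotation about the center: fR = Iα with I = (2/3)MR². No-slip gives a = αR, so f = (I/R²)a = (2/3)M a.
Substituting: Mg sinθ = (1 + 0.6667)Ma, so a = g sinθ/(1 + 0.6667) = (9.81) sin 11.4° / 1.667 = 1.163 m/s².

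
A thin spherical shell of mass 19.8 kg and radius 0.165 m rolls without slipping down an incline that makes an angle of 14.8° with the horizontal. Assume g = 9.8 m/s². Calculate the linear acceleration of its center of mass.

Translation along the incline: Mg sinθ − f = Ma.
Rotation about the center: fR = Iα with I = (2/3)MR². No-slip gives a = αR, so f = (I/R²)a = (2/3)M a.
Substituting: Mg sinθ = (1 + 0.6667)Ma, so a = g sinθ/(1 + 0.6667) = (9.8) sin 14.8° / 1.667 = 1.502 m/s².

a ≈ 1.50 m/s²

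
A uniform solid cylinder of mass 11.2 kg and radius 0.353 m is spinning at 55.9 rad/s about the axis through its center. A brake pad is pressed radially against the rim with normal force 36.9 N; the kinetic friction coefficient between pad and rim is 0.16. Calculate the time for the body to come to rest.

I = ½MR² = (1/2)(11.2)(0.353)² = 0.6978 kg·m².
Friction force f = μN = (0.16)(36.9) = 5.904 N at the rim; torque magnitude τ = fR = 2.084 N·m, opposing ω.
|α| = τ/I = 2.084/0.6978 = 2.987 rad/s² (deceleration).
0 = ω₀ − |α|t ⇒ t = ω₀/|α| = 55.9/2.987 = 18.72 s.

t ≈ 18.7 s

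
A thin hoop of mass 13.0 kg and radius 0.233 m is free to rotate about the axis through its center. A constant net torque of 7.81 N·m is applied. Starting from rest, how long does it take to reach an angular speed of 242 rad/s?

I = MR² = (13.0)(0.233)² = 0.7058 kg·m².
α = τ/I = 7.81/0.7058 = 11.07 rad/s².
ω = αt ⇒ t = ω/α = 242/11.07 = 21.87 s.

t ≈ 21.9 s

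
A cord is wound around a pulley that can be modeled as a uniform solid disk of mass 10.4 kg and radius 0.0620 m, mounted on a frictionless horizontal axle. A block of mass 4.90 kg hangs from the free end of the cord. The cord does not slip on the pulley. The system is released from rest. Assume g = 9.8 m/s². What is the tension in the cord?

T ≈ 24.7 N

I = ½MR² = (1/2)(10.4)(0.0620)² = 0.01999 kg·m².
Block: mg − T = ma. Pulley: TR = Iα. No-slip: a = αR, so T = (I/R²)a = 5.200·a.
Then mg = (m + 5.200)a, so a = (4.90)(9.8)/(4.90 + 5.200) = 4.754 m/s².
T = 5.200·a = 24.72 N.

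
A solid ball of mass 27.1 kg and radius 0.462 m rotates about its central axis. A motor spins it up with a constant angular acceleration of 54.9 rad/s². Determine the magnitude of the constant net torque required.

τ ≈ 127 N·m

I = (2/5)MR² = (2/5)(27.1)(0.462)² = 2.314 kg·m².
τ = Iα = (2.314)(54.90) = 127.0 N·m.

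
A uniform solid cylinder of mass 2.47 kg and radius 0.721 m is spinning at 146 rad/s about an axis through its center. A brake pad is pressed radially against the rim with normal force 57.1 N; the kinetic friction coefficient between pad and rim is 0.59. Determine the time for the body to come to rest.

t ≈ 3.86 s

I = ½MR² = (1/2)(2.47)(0.721)² = 0.6420 kg·m².
Friction force f = μN = (0.59)(57.1) = 33.69 N at the rim; torque magnitude τ = fR = 24.29 N·m, opposing ω.
|α| = τ/I = 24.29/0.6420 = 37.83 rad/s² (deceleration).
0 = ω₀ − |α|t ⇒ t = ω₀/|α| = 146/37.83 = 3.859 s.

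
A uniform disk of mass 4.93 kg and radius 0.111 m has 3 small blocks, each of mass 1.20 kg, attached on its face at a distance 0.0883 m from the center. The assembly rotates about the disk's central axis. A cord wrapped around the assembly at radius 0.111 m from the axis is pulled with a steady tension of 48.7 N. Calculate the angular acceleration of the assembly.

α ≈ 92.5 rad/s²

I_disk = ½MR² = ½(4.93)(0.111)² = 0.03037 kg·m².
I_blocks = 3·m·r² = 3(1.20)(0.0883)² = 0.02807 kg·m².
Total I = 0.05844 kg·m².
τ = F r = (48.7)(0.111) = 5.406 N·m.
α = τ/I = 5.406/0.05844 = 92.50 rad/s².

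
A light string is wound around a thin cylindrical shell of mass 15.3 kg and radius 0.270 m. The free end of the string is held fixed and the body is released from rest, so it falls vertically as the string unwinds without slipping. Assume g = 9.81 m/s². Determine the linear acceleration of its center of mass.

a ≈ 4.91 m/s²

Translation: Mg − T = Ma. Rotation about the center: TR = Iα with I = MR².
With a = αR: T = (I/R²)a = M a, so Mg = (1 + 1.000)Ma.
a = g/(1 + 1.000) = 9.81/2.000 = 4.905 m/s².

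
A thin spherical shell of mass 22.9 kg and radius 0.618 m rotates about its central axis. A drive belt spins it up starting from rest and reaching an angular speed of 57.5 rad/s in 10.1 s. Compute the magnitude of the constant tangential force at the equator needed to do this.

I = (2/3)MR² = (2/3)(22.9)(0.618)² = 5.831 kg·m².
α = Δω/Δt = (57.5 − 0)/10.1 = 5.693 rad/s².
The required torque is τ = Iα = (5.831)(5.693) = 33.19 N·m.
A tangential force at the equator gives τ = FR, so F = τ/R = 33.19/0.618 = 53.71 N.

F ≈ 53.7 N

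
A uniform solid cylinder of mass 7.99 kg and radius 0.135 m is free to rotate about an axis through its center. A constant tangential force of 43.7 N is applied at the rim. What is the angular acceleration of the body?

α ≈ 81.0 rad/s²

I = ½MR² = (1/2)(7.99)(0.135)² = 0.07281 kg·m².
τ = F R = (43.7)(0.135) = 5.900 N·m.
From τ = Iα: α = 5.900/0.07281 = 81.03 rad/s².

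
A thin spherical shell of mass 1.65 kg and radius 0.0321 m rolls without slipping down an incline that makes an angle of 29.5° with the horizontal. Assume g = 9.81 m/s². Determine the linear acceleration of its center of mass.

a ≈ 2.90 m/s²

Translation along the incline: Mg sinθ − f = Ma.
Rotation about the center: fR = Iα with I = (2/3)MR². No-slip gives a = αR, so f = (I/R²)a = (2/3)M a.
Substituting: Mg sinθ = (1 + 0.6667)Ma, so a = g sinθ/(1 + 0.6667) = (9.81) sin 29.5° / 1.667 = 2.898 m/s².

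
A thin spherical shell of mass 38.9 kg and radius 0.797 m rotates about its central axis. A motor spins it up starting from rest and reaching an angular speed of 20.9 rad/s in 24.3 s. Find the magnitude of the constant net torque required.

τ ≈ 14.2 N·m

I = (2/3)MR² = (2/3)(38.9)(0.797)² = 16.47 kg·m².
α = Δω/Δt = (20.9 − 0)/24.3 = 0.8601 rad/s².
τ = Iα = (16.47)(0.8601) = 14.17 N·m.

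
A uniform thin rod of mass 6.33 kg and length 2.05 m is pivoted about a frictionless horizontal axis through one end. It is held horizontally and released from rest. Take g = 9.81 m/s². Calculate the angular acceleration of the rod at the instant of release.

About the pivot, I = (1/3)ML² = (1/3)(6.33)(2.05)² = 8.867 kg·m².
The weight acts at the center, a distance L/2 = 1.025 m from the pivot; τ = Mg(L/2) = 63.65 N·m.
α = τ/I = 63.65/8.867 = 7.178 rad/s².
(Equivalently α = (3g/(2L)) = 7.178 rad/s².)

α ≈ 7.18 rad/s²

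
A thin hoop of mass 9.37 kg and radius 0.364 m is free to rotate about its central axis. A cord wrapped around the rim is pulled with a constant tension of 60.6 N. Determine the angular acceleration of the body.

α ≈ 17.8 rad/s²

I = MR² = (9.37)(0.364)² = 1.241 kg·m².
τ = F R = (60.6)(0.364) = 22.06 N·m.
From τ = Iα: α = 22.06/1.241 = 17.77 rad/s².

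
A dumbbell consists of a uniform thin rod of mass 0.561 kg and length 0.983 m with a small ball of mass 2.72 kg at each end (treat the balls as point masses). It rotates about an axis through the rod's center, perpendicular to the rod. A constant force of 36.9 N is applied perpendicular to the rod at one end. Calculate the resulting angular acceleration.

I_rod = (1/12)ML² = (1/12)(0.561)(0.983)² = 0.04517 kg·m².
I_balls = 2·m·(L/2)² = 2(2.72)(0.4915)² = 1.314 kg·m².
Total I = 1.359 kg·m².
τ = F·(L/2) = (36.9)(0.491) = 18.14 N·m.
α = τ/I = 18.14/1.359 = 13.34 rad/s².

α ≈ 13.3 rad/s²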